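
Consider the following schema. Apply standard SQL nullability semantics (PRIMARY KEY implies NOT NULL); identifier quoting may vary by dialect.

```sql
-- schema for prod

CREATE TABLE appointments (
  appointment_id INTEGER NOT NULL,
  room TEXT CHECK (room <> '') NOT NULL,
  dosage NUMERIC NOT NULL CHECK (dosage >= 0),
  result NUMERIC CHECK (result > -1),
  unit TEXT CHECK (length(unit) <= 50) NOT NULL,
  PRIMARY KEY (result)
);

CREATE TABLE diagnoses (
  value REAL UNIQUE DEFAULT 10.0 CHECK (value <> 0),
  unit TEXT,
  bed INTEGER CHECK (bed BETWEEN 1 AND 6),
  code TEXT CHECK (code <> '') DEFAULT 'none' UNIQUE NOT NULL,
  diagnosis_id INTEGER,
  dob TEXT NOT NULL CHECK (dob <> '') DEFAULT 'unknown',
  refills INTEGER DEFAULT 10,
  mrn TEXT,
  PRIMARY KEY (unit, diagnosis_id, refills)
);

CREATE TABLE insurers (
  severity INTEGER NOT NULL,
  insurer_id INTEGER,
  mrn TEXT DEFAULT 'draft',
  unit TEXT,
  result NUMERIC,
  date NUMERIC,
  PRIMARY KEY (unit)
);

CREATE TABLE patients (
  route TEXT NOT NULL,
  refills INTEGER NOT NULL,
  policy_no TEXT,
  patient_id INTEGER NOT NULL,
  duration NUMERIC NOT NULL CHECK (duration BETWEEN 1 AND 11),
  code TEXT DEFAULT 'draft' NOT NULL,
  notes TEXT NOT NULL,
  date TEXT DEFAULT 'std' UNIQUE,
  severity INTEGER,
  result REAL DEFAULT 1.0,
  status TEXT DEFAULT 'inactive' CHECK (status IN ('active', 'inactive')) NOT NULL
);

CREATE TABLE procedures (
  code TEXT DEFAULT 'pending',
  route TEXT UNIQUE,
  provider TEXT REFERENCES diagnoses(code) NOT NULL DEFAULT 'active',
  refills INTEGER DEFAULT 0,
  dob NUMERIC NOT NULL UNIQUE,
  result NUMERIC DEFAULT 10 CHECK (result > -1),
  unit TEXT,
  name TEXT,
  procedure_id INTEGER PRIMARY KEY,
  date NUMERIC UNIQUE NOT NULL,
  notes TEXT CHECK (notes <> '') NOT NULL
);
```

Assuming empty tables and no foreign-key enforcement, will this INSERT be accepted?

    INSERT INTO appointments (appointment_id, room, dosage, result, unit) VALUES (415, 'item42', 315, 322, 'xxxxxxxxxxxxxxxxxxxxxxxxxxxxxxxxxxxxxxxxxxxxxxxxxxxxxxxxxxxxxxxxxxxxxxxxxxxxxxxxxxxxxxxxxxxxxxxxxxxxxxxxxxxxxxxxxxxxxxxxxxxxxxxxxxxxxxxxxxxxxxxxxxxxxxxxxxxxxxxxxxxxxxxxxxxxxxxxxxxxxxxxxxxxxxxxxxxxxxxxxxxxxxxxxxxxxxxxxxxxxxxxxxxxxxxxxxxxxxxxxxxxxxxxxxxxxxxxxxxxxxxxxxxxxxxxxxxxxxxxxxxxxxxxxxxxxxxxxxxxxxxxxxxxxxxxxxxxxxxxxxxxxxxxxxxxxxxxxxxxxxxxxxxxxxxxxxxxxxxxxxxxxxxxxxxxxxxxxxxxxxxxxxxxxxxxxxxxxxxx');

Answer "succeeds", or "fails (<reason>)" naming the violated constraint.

The value 'xxxxxxxxxxxxxxxxxxxxxxxxxxxxxxxxxxxxxxxxxxxxxxxxxxxxxxxxxxxxxxxxxxxxxxxxxxxxxxxxxxxxxxxxxxxxxxxxxxxxxxxxxxxxxxxxxxxxxxxxxxxxxxxxxxxxxxxxxxxxxxxxxxxxxxxxxxxxxxxxxxxxxxxxxxxxxxxxxxxxxxxxxxxxxxxxxxxxxxxxxxxxxxxxxxxxxxxxxxxxxxxxxxxxxxxxxxxxxxxxxxxxxxxxxxxxxxxxxxxxxxxxxxxxxxxxxxxxxxxxxxxxxxxxxxxxxxxxxxxxxxxxxxxxxxxxxxxxxxxxxxxxxxxxxxxxxxxxxxxxxxxxxxxxxxxxxxxxxxxxxxxxxxxxxxxxxxxxxxxxxxxxxxxxxxxxxxxxxxxx' for unit violates CHECK (length(unit) <= 50).

fails (CHECK on unit)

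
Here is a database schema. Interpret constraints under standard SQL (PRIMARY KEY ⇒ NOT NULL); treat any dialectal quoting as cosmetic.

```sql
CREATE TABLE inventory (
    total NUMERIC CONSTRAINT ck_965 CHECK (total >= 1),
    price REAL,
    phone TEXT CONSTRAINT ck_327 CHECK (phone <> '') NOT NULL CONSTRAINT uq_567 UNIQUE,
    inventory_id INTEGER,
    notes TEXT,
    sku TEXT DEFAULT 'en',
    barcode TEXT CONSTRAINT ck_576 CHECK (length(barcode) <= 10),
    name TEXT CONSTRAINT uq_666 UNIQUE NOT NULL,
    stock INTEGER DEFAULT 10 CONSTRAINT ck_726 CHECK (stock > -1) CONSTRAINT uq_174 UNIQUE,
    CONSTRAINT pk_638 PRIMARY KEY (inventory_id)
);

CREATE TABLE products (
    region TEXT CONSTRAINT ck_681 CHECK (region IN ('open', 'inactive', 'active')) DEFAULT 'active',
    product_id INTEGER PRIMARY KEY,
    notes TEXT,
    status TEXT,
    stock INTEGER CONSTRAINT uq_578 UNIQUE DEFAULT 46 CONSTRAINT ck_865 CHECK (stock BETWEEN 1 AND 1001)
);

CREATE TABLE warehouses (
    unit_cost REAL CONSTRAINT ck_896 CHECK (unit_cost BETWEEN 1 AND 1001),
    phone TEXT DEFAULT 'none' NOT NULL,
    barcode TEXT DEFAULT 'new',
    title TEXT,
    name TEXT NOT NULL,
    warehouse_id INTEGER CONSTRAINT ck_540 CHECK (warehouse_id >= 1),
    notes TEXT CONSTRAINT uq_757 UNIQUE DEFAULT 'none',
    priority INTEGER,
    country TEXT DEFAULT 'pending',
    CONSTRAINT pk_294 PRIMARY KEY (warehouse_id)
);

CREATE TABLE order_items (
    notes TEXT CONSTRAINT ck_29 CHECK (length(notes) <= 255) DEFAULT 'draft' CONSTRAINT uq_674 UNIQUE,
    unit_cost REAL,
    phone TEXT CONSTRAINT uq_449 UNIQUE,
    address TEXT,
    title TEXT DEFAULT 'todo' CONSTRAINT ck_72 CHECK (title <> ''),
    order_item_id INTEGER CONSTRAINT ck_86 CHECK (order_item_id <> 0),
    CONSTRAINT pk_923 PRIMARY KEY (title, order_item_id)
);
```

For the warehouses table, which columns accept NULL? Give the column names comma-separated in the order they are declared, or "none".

- unit_cost: CHECK does not forbid NULL (a CHECK constraint passes when its expression is NULL) → nullable.
- phone: declared NOT NULL → not nullable.
- barcode: DEFAULT only fills an omitted column; an explicit NULL is still allowed → nullable.
- title: no NOT NULL constraint applies → nullable.
- name: declared NOT NULL → not nullable.
- warehouse_id: part of the PRIMARY KEY, which implies NOT NULL → not nullable.
- notes: UNIQUE does not imply NOT NULL → nullable.
- priority: no NOT NULL constraint applies → nullable.
- country: DEFAULT only fills an omitted column; an explicit NULL is still allowed → nullable.

unit_cost, barcode, title, notes, priority, country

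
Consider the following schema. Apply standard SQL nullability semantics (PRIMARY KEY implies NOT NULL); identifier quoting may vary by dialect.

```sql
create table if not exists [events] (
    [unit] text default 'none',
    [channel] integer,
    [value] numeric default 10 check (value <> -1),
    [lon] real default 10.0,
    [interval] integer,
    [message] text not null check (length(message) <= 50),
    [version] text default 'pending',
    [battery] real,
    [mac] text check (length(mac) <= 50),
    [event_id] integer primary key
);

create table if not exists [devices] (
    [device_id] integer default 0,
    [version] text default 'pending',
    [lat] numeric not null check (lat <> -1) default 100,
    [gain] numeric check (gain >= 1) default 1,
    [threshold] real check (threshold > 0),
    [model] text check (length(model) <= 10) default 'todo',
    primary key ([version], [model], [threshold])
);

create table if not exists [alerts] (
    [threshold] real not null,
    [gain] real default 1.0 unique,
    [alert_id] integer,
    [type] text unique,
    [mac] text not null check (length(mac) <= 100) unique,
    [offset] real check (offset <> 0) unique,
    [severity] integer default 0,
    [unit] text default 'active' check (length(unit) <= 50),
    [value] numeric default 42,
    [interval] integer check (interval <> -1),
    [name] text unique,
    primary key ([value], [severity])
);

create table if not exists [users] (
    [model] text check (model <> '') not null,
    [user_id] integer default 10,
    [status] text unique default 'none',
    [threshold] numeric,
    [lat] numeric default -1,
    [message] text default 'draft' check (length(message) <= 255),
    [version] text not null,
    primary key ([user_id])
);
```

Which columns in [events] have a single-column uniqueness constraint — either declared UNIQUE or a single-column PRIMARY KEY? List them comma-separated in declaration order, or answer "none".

- unit: no UNIQUE or single-column PK constraint.
- channel: no UNIQUE or single-column PK constraint.
- value: no UNIQUE or single-column PK constraint.
- lon: no UNIQUE or single-column PK constraint.
- interval: no UNIQUE or single-column PK constraint.
- message: no UNIQUE or single-column PK constraint.
- version: no UNIQUE or single-column PK constraint.
- battery: no UNIQUE or single-column PK constraint.
- mac: no UNIQUE or single-column PK constraint.
- event_id: single-column PRIMARY KEY → unique.

event_id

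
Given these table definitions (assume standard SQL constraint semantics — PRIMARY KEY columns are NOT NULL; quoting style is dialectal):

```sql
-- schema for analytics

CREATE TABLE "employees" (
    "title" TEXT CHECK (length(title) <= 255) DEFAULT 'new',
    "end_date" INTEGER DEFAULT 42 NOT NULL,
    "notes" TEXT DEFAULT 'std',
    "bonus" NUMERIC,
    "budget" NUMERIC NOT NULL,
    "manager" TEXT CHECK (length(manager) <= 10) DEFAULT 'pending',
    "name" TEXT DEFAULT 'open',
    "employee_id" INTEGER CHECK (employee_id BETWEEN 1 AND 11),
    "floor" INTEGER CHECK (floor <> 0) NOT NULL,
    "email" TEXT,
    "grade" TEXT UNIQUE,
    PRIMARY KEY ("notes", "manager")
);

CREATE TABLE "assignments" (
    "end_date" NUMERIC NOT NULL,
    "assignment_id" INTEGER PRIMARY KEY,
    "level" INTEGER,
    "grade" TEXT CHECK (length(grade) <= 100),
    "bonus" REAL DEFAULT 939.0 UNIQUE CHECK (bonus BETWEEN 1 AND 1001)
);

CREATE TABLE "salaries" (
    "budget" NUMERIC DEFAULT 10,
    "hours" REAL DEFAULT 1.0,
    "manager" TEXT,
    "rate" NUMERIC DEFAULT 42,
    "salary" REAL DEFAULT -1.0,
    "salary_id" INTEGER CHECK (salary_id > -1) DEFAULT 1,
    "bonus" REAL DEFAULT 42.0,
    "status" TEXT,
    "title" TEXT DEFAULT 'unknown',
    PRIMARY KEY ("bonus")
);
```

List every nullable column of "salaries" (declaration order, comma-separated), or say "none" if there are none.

budget, hours, manager, rate, salary, salary_id, status, title

- budget: DEFAULT only fills an omitted column; an explicit NULL is still allowed → nullable.
- hours: DEFAULT only fills an omitted column; an explicit NULL is still allowed → nullable.
- manager: no NOT NULL constraint applies → nullable.
- rate: DEFAULT only fills an omitted column; an explicit NULL is still allowed → nullable.
- salary: DEFAULT only fills an omitted column; an explicit NULL is still allowed → nullable.
- salary_id: CHECK does not forbid NULL (a CHECK constraint passes when its expression is NULL) → nullable.
- bonus: part of the PRIMARY KEY, which implies NOT NULL → not nullable.
- status: no NOT NULL constraint applies → nullable.
- title: DEFAULT only fills an omitted column; an explicit NULL is still allowed → nullable.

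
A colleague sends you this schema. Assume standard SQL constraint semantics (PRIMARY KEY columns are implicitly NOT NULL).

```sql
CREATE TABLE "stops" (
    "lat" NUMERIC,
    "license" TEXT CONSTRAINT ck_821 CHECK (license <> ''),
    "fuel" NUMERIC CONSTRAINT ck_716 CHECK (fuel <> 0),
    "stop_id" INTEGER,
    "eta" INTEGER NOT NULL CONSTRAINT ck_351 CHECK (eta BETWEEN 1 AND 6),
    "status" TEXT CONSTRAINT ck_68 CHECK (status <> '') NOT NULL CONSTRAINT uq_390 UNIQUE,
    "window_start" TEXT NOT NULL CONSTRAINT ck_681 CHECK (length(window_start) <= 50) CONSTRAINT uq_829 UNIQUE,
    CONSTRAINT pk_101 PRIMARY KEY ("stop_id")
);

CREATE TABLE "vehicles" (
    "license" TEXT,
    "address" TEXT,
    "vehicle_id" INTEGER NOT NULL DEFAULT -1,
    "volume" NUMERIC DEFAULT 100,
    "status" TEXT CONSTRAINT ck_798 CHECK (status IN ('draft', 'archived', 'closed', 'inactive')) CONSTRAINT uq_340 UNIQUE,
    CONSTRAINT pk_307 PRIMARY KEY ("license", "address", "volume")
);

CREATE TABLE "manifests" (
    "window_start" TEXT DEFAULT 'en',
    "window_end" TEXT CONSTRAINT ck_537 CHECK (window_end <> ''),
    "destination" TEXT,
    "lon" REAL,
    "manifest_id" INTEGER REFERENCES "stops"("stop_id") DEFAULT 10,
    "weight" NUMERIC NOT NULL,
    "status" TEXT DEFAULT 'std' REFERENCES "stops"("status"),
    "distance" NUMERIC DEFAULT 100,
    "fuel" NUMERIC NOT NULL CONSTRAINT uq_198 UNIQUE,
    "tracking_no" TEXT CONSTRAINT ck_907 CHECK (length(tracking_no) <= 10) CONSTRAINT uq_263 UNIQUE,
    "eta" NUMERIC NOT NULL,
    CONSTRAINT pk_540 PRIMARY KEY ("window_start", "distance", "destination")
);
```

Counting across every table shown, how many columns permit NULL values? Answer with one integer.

stops: 3 nullable (lat, license, fuel — PK (stop_id) and explicit NOT NULL columns excluded).
vehicles: 1 nullable (status — PK (license, address, volume) and explicit NOT NULL columns excluded).
manifests: 5 nullable (window_end, lon, manifest_id, status, tracking_no — PK (window_start, distance, destination) and explicit NOT NULL columns excluded).
Total: 3 + 1 + 5 = 9.

9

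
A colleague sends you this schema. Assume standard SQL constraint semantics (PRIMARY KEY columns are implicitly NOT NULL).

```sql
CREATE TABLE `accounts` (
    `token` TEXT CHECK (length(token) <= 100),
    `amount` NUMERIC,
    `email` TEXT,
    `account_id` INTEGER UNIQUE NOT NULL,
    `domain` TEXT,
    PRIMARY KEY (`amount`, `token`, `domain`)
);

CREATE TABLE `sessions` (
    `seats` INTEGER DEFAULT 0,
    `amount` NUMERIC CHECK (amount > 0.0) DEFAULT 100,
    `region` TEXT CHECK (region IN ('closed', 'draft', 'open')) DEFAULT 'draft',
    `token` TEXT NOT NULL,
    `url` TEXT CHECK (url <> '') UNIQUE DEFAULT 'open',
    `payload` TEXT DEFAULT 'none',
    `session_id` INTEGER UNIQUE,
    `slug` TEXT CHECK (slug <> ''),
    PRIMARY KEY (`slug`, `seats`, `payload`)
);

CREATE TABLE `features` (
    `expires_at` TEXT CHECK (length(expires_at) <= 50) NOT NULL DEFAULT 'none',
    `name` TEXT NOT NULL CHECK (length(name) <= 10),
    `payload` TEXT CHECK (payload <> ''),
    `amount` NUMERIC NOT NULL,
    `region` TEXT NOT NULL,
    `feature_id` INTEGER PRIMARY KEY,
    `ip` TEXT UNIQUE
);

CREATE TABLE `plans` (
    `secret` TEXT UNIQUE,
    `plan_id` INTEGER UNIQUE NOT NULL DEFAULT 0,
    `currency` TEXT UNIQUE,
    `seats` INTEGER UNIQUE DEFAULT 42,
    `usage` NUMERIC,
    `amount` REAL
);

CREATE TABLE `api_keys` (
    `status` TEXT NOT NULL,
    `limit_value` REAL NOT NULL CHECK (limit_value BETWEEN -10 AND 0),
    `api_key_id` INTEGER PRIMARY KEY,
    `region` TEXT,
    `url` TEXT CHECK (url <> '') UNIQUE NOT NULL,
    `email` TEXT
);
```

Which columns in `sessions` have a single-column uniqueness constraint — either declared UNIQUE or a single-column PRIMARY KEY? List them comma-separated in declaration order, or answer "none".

- seats: part of a composite PRIMARY KEY — only the tuple is unique, not this column on its own.
- amount: no UNIQUE or single-column PK constraint.
- region: no UNIQUE or single-column PK constraint.
- token: no UNIQUE or single-column PK constraint.
- url: declared UNIQUE → unique.
- payload: part of a composite PRIMARY KEY — only the tuple is unique, not this column on its own.
- session_id: declared UNIQUE → unique.
- slug: part of a composite PRIMARY KEY — only the tuple is unique, not this column on its own.

url, session_id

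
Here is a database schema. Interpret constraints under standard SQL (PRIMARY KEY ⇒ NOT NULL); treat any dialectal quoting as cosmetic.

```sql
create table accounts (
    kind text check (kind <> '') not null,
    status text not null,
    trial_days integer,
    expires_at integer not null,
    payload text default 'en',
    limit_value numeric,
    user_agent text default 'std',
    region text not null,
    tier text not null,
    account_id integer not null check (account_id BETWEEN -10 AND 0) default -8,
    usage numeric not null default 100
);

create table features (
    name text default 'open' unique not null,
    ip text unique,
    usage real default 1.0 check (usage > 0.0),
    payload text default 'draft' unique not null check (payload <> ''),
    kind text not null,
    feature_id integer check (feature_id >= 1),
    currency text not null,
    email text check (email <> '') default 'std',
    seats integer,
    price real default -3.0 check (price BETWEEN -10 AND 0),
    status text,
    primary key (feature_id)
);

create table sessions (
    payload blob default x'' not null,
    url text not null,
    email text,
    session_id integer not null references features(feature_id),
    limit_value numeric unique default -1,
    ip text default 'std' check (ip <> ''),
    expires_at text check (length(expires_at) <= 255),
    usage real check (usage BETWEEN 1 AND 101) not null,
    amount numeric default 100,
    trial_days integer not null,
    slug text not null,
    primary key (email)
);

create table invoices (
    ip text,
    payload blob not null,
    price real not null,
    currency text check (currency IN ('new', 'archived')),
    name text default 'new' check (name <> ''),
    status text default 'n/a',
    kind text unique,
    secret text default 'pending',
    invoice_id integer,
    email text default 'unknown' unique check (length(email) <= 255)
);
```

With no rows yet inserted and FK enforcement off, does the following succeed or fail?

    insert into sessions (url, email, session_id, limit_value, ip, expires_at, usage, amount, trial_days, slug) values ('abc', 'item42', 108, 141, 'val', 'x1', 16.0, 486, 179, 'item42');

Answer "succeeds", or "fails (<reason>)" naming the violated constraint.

succeeds

NOT NULL columns: email is supplied; payload defaults to x''; session_id is supplied; slug is supplied; trial_days is supplied; url is supplied; usage is supplied.
CHECK constraints: 'val' satisfies (ip <> ''); 'x1' satisfies (length(expires_at) <= 255); 16.0 satisfies (usage BETWEEN 1 AND 101).
No constraint is violated.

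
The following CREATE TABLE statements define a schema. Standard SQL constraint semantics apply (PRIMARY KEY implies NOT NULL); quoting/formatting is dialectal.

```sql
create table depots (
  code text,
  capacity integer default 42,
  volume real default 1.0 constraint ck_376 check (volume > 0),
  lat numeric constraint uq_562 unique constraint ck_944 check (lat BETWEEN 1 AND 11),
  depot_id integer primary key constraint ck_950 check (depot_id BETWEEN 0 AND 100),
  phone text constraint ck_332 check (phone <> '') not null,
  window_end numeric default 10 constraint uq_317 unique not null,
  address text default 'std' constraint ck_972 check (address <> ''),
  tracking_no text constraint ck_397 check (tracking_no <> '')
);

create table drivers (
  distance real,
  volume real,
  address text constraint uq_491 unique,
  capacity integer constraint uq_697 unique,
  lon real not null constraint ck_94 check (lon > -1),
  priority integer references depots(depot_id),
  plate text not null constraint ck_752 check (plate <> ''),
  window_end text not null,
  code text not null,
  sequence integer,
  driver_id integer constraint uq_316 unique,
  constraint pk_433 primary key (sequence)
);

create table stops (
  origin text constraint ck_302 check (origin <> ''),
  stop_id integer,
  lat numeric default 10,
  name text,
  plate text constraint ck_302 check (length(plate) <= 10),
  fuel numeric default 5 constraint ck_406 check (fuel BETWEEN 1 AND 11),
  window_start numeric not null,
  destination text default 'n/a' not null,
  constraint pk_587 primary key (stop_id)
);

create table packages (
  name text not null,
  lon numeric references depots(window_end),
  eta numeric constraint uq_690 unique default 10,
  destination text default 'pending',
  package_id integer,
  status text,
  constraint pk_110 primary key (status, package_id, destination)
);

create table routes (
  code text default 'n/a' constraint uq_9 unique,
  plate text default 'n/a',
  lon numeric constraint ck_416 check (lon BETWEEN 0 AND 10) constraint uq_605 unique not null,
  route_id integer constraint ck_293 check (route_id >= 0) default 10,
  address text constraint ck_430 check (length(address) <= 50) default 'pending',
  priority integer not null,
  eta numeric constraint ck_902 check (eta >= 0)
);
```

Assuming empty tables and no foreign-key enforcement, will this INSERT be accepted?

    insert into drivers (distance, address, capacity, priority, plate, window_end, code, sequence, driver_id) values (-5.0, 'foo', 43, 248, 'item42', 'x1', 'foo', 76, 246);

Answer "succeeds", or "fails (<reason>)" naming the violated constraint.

fails (NOT NULL on lon)

lon is omitted from the column list and has no DEFAULT, so it would receive NULL.
But lon is declared NOT NULL.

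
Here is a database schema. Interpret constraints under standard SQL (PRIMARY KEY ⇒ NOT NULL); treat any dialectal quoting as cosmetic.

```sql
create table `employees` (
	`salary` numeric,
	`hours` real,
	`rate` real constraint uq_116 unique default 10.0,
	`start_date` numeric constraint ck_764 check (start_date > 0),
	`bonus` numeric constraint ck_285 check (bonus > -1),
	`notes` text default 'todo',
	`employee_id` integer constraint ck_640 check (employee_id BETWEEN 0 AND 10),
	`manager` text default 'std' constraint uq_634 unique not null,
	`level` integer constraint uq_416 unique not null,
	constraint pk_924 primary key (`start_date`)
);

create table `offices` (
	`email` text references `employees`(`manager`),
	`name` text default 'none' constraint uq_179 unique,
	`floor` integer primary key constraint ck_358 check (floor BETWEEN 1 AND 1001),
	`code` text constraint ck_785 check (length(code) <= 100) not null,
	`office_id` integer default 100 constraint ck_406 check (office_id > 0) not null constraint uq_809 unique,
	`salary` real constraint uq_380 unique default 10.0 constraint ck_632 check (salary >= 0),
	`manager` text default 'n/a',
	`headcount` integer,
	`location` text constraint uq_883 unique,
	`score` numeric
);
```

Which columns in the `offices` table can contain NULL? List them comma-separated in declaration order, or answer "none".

- email: a foreign key column may be NULL unless separately constrained → nullable.
- name: UNIQUE does not imply NOT NULL → nullable.
- floor: part of the PRIMARY KEY, which implies NOT NULL → not nullable.
- code: declared NOT NULL → not nullable.
- office_id: declared NOT NULL → not nullable.
- salary: CHECK does not forbid NULL (a CHECK constraint passes when its expression is NULL) → nullable.
- manager: DEFAULT only fills an omitted column; an explicit NULL is still allowed → nullable.
- headcount: no NOT NULL constraint applies → nullable.
- location: UNIQUE does not imply NOT NULL → nullable.
- score: no NOT NULL constraint applies → nullable.

email, name, salary, manager, headcount, location, score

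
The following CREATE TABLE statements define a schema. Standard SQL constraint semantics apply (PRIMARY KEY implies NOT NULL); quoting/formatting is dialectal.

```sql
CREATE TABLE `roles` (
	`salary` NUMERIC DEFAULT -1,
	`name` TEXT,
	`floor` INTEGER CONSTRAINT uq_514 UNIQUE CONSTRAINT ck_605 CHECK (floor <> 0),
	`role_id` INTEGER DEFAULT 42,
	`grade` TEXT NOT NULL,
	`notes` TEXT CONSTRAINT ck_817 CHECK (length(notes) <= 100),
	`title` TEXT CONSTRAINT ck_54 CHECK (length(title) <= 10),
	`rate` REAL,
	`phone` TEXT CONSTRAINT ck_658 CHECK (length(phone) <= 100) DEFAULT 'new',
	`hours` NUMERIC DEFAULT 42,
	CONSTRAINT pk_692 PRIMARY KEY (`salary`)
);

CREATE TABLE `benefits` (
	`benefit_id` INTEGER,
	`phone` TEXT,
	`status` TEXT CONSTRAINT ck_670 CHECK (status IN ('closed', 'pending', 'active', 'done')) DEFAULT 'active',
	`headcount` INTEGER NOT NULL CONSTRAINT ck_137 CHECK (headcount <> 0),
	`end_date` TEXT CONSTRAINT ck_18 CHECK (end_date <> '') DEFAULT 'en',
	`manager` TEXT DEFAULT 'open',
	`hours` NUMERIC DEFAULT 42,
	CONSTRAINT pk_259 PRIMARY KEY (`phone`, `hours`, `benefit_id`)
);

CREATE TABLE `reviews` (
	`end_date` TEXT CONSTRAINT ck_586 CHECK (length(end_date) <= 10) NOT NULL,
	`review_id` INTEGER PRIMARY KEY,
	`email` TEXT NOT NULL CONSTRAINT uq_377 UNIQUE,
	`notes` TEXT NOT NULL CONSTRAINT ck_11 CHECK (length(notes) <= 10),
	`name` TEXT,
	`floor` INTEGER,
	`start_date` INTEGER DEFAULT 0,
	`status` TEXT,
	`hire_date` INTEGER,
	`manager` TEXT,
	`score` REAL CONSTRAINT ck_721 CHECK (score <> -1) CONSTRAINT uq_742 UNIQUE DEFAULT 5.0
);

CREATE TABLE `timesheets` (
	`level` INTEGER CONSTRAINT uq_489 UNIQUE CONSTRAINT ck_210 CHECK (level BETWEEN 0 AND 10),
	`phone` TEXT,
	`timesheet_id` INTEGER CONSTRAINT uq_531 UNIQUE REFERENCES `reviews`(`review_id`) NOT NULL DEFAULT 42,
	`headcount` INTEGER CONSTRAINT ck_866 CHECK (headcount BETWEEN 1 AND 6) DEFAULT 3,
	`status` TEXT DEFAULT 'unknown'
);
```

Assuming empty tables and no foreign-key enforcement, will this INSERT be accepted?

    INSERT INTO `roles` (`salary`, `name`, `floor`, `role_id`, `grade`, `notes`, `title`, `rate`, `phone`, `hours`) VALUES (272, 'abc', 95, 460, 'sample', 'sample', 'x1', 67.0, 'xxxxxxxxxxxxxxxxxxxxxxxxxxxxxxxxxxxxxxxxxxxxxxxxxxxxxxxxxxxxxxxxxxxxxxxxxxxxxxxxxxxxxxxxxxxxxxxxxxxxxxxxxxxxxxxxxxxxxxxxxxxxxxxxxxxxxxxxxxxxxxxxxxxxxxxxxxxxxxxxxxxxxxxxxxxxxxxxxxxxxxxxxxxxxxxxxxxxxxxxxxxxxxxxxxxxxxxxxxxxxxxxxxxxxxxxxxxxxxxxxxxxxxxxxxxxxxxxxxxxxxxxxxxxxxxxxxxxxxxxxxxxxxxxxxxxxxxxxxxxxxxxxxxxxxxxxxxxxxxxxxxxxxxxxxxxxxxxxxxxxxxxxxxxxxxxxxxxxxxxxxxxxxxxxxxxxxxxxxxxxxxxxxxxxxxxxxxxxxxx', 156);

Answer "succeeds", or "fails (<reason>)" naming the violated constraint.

fails (CHECK on phone)

The value 'xxxxxxxxxxxxxxxxxxxxxxxxxxxxxxxxxxxxxxxxxxxxxxxxxxxxxxxxxxxxxxxxxxxxxxxxxxxxxxxxxxxxxxxxxxxxxxxxxxxxxxxxxxxxxxxxxxxxxxxxxxxxxxxxxxxxxxxxxxxxxxxxxxxxxxxxxxxxxxxxxxxxxxxxxxxxxxxxxxxxxxxxxxxxxxxxxxxxxxxxxxxxxxxxxxxxxxxxxxxxxxxxxxxxxxxxxxxxxxxxxxxxxxxxxxxxxxxxxxxxxxxxxxxxxxxxxxxxxxxxxxxxxxxxxxxxxxxxxxxxxxxxxxxxxxxxxxxxxxxxxxxxxxxxxxxxxxxxxxxxxxxxxxxxxxxxxxxxxxxxxxxxxxxxxxxxxxxxxxxxxxxxxxxxxxxxxxxxxxxx' for phone violates CHECK (length(phone) <= 100).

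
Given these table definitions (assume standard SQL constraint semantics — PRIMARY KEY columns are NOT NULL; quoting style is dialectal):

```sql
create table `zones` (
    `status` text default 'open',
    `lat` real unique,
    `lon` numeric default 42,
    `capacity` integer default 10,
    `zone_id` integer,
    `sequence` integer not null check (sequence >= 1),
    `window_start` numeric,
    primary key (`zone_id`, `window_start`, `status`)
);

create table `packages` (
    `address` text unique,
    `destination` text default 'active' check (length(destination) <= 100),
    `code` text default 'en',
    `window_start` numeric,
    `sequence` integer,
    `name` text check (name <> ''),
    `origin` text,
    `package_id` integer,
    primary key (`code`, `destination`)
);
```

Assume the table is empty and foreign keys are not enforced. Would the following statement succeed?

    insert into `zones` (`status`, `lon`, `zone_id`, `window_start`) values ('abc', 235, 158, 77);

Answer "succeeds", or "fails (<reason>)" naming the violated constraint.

sequence is omitted from the column list and has no DEFAULT, so it would receive NULL.
But sequence is declared NOT NULL.

fails (NOT NULL on sequence)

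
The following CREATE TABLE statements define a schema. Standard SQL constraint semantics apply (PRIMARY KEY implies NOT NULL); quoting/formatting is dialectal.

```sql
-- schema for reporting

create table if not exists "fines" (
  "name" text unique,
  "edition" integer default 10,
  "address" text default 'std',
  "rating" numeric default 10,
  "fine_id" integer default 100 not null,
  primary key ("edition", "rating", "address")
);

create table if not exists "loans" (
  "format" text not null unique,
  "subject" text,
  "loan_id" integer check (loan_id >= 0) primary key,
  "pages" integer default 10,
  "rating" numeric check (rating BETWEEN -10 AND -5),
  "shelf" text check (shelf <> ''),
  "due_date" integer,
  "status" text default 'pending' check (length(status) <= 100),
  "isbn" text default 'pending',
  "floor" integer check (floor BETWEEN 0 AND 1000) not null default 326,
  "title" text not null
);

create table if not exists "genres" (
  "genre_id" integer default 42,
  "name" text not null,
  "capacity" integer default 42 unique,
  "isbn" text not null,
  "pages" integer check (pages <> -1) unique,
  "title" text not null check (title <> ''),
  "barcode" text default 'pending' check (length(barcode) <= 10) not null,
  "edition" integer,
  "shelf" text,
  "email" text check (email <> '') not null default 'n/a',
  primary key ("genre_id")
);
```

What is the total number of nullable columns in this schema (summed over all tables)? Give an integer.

fines: 1 nullable (name — PK (edition, rating, address) and explicit NOT NULL columns excluded).
loans: 7 nullable (subject, pages, rating, shelf, due_date, status, isbn — PK (loan_id) and explicit NOT NULL columns excluded).
genres: 4 nullable (capacity, pages, edition, shelf — PK (genre_id) and explicit NOT NULL columns excluded).
Total: 1 + 7 + 4 = 12.

12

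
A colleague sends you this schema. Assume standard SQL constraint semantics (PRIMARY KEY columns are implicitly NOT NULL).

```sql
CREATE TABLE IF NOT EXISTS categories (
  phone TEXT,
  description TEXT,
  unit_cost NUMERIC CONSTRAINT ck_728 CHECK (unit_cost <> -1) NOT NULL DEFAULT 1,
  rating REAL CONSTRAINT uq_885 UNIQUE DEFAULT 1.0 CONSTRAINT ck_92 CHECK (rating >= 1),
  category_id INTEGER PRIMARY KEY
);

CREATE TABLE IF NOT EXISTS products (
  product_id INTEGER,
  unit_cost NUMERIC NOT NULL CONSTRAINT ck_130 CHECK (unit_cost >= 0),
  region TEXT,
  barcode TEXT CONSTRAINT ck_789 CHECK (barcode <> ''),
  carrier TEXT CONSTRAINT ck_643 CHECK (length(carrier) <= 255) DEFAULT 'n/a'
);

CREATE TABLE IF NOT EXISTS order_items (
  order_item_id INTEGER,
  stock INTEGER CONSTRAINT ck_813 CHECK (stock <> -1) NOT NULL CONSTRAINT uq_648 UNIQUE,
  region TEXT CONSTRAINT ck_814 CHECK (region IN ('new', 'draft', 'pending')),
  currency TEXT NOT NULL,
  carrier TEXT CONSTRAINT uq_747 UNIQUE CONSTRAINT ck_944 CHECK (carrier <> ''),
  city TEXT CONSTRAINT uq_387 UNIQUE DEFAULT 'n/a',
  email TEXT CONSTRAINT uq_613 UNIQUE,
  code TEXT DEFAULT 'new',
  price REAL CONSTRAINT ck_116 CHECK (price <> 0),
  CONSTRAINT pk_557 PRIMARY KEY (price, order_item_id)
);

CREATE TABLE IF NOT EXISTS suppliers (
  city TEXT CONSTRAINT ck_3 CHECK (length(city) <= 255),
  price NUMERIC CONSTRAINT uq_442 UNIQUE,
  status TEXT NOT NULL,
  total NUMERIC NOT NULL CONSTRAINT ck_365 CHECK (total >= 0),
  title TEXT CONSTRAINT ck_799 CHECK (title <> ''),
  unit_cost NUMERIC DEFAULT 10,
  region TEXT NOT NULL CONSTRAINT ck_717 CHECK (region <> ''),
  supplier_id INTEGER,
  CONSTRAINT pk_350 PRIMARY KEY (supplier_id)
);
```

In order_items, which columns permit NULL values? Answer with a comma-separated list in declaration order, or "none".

- order_item_id: part of the PRIMARY KEY, which implies NOT NULL → not nullable.
- stock: declared NOT NULL → not nullable.
- region: CHECK does not forbid NULL (a CHECK constraint passes when its expression is NULL) → nullable.
- currency: declared NOT NULL → not nullable.
- carrier: CHECK does not forbid NULL (a CHECK constraint passes when its expression is NULL) → nullable.
- city: UNIQUE does not imply NOT NULL → nullable.
- email: UNIQUE does not imply NOT NULL → nullable.
- code: DEFAULT only fills an omitted column; an explicit NULL is still allowed → nullable.
- price: part of the PRIMARY KEY, which implies NOT NULL → not nullable.

region, carrier, city, email, code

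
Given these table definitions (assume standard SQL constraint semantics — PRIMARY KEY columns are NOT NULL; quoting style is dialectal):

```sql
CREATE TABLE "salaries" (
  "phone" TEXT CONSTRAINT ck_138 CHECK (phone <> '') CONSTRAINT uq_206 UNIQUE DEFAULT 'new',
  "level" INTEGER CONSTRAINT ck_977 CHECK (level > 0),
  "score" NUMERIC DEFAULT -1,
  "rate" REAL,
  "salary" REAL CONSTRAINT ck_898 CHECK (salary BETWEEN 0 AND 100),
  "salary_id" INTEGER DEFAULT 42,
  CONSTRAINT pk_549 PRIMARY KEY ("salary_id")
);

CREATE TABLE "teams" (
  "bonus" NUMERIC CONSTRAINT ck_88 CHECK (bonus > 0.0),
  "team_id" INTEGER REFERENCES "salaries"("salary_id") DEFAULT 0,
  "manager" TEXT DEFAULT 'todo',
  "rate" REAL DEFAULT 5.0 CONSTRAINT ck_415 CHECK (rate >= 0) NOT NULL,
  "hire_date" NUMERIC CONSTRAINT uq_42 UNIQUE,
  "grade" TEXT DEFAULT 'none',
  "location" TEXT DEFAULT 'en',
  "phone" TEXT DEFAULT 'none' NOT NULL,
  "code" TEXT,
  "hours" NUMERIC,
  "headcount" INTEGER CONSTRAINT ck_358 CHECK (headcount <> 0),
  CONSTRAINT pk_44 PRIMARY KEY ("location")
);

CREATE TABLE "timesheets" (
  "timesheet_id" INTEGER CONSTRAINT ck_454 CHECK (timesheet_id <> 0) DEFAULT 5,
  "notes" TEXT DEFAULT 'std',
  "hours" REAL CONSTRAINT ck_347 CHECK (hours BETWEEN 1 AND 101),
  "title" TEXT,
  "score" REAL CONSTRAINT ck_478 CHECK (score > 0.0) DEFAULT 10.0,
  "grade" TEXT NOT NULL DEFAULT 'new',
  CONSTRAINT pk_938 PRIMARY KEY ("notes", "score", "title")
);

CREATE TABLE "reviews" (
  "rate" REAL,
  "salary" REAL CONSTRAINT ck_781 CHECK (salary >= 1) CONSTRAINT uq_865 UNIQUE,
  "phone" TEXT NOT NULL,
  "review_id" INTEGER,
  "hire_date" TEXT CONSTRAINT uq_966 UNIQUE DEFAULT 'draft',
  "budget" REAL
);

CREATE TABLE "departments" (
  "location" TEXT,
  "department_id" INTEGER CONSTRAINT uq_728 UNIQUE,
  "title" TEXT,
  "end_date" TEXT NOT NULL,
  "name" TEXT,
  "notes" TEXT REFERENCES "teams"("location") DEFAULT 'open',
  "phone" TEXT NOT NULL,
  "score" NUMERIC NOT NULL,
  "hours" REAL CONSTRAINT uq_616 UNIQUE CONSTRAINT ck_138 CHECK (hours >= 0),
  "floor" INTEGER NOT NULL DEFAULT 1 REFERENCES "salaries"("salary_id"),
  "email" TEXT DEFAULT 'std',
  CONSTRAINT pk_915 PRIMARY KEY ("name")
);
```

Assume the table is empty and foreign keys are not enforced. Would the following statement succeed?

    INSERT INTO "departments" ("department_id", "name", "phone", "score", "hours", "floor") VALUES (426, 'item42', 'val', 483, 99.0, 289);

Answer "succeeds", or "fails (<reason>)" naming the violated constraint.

fails (NOT NULL on end_date)

end_date is omitted from the column list and has no DEFAULT, so it would receive NULL.
But end_date is declared NOT NULL.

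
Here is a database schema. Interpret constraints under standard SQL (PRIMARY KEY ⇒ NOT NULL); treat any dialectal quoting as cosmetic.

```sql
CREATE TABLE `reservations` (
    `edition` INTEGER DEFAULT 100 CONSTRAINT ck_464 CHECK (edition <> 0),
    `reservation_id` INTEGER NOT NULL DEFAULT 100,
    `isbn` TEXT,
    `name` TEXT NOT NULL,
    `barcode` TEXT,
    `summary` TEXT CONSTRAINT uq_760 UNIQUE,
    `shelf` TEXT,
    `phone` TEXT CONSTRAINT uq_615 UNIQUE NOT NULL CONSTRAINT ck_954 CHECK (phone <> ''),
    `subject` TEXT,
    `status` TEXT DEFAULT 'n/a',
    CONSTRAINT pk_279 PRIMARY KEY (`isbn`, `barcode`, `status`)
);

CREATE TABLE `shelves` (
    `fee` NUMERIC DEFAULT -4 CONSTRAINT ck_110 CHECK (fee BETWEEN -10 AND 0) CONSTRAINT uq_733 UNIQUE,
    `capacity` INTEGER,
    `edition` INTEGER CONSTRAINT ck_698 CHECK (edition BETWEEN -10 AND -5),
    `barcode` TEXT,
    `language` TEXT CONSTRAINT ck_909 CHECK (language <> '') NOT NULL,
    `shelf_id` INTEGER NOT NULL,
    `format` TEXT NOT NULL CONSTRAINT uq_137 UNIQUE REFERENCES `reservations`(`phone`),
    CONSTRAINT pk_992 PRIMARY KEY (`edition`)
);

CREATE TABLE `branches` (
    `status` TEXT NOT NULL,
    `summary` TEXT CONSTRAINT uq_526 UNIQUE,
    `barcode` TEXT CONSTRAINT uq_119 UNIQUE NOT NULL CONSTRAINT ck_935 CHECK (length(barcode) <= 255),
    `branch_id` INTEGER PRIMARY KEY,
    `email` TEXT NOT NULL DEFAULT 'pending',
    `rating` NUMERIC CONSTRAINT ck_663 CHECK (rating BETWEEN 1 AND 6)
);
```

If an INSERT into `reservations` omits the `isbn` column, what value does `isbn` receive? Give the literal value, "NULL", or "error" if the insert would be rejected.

error

isbn has no DEFAULT clause.
Omitting it would insert NULL, but it is part of the PRIMARY KEY, so the INSERT fails.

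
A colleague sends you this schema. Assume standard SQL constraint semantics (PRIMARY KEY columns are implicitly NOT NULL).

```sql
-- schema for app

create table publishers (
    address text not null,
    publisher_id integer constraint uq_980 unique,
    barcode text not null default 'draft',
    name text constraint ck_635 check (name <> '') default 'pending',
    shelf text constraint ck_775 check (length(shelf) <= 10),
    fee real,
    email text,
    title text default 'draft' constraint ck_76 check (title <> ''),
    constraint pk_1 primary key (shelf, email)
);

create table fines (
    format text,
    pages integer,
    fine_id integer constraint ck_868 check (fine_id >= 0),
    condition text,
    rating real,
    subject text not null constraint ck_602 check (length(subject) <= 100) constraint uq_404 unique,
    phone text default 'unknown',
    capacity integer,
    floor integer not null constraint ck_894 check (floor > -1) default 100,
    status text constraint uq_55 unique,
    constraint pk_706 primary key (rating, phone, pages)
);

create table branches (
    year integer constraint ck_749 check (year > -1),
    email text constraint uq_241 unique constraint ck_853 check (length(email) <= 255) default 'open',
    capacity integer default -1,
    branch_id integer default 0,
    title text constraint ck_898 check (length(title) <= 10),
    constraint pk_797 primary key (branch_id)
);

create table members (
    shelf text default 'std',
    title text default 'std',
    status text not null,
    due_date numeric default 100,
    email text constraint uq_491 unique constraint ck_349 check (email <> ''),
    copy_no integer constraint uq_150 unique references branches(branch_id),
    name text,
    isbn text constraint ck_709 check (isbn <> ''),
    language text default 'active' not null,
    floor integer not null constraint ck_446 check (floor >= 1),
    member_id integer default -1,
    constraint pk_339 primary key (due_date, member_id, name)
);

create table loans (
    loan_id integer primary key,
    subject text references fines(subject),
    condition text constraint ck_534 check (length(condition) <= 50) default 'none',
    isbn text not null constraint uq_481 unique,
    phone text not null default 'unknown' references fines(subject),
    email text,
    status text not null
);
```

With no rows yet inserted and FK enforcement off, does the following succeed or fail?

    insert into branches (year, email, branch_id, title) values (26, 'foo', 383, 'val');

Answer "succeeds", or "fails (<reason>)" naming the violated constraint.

succeeds

NOT NULL columns: branch_id is supplied.
CHECK constraints: 26 satisfies (year > -1); 'foo' satisfies (length(email) <= 255); 'val' satisfies (length(title) <= 10).
No constraint is violated.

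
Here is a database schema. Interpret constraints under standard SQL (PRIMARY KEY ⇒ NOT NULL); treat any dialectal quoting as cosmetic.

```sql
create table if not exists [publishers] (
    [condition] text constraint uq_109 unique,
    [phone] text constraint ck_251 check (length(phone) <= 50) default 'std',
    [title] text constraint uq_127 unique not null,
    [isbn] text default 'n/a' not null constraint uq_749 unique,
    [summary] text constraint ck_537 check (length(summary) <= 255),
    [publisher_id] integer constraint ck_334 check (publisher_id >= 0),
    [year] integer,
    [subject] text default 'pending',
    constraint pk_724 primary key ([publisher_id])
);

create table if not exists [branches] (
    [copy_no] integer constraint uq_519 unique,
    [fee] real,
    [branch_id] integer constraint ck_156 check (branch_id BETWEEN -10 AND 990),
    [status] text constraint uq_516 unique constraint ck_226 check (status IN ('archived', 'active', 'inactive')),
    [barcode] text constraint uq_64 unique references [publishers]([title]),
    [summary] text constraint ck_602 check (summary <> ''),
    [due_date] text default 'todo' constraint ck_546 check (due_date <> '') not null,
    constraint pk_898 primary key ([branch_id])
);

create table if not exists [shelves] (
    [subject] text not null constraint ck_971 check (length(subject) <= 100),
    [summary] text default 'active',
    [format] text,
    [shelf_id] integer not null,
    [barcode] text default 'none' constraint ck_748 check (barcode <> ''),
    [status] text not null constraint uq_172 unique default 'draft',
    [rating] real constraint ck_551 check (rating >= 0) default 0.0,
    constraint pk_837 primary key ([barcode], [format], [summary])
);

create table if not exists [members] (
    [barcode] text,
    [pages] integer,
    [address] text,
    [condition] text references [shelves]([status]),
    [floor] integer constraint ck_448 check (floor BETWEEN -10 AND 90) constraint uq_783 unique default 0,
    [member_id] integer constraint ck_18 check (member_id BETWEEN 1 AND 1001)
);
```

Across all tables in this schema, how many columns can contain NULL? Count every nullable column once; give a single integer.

17

publishers: 5 nullable (condition, phone, summary, year, subject — PK (publisher_id) and explicit NOT NULL columns excluded).
branches: 5 nullable (copy_no, fee, status, barcode, summary — PK (branch_id) and explicit NOT NULL columns excluded).
shelves: 1 nullable (rating — PK (barcode, format, summary) and explicit NOT NULL columns excluded).
members: 6 nullable (barcode, pages, address, condition, floor, member_id — PK none and explicit NOT NULL columns excluded).
Total: 5 + 5 + 1 + 6 = 17.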